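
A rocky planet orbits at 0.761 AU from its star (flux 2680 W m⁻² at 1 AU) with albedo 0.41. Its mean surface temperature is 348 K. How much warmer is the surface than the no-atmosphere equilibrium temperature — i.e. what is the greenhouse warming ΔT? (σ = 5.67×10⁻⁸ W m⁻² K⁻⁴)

ΔT ≈ 16.8 K

S = 2680/0.761² = 4628 W m⁻².
T_eq = [S(1−A)/(4σ)]^(1/4) = [4628×0.59/(4×5.67×10⁻⁸)]^(1/4) = 331.2 K.
ΔT = T_surf − T_eq = 348 − 331.2.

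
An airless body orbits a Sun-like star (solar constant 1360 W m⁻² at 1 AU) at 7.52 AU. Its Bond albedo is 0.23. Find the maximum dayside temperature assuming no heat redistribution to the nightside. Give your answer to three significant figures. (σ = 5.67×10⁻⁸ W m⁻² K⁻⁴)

Flux at 7.52 AU: S = 1360/7.52² = 24.0 W m⁻².
With no redistribution each surface element balances locally: S(1−A) = σT⁴.
T = [24.0 × 0.77 / 5.67×10⁻⁸]^(1/4) = (3.27×10⁸)^(1/4) = 134 K.

T_ss ≈ 134 K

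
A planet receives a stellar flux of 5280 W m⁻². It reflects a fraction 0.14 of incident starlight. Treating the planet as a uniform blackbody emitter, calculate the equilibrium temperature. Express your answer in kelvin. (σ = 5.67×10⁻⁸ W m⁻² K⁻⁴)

Energy balance: absorbed = emitted ⇒ πR²·S(1−A) = 4πR²·σT_eq⁴, so T_eq⁴ = S(1−A)/(4σ).
T_eq = [5280 × 0.86 / (4 × 5.67×10⁻⁸)]^(1/4) = (2.00×10¹⁰)^(1/4) = 376 K.

T_eq ≈ 376 K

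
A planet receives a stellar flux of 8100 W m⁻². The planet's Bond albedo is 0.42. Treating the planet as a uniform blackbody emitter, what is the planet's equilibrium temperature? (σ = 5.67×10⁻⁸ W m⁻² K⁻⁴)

Energy balance: absorbed = emitted ⇒ πR²·S(1−A) = 4πR²·σT_eq⁴, so T_eq⁴ = S(1−A)/(4σ).
T_eq = [8100 × 0.58 / (4 × 5.67×10⁻⁸)]^(1/4) = (2.07×10¹⁰)^(1/4) = 379 K.

T_eq ≈ 379 K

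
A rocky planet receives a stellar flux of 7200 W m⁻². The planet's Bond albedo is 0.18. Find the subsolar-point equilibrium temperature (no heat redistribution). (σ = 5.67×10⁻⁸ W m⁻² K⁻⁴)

T_ss ≈ 568 K

At the subsolar point the surface absorbs S(1−A) and emits σT⁴ per unit area — no factor of 4, since only the local patch is in balance.
T = [7200 × 0.82 / 5.67×10⁻⁸]^(1/4) = (1.04×10¹¹)^(1/4) = 568 K.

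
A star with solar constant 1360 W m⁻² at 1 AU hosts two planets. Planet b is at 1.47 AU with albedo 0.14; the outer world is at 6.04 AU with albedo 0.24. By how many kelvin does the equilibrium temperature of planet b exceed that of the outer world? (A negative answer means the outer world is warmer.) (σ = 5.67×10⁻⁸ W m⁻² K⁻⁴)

ΔT ≈ 115.3 K

T_eq = [S₀(1−A)/(4σd²)]^(1/4), so T ∝ (1−A)^(1/4) / √d.
T₁ = [1360×0.86/(4×5.67×10⁻⁸×1.47²)]^(1/4) = 221.02 K.
T₂ = [1360×0.76/(4×5.67×10⁻⁸×6.04²)]^(1/4) = 105.72 K.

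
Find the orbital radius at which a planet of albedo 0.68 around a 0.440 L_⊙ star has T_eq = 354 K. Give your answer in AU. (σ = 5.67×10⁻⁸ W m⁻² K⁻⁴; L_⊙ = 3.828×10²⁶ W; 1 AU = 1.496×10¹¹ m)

d ≈ 0.232 AU

L = 0.440 × 3.828×10²⁶ = 1.68×10²⁶ W.
From T_eq⁴ = L(1−A)/(16πσd²): d = √[L(1−A)/(16πσT_eq⁴)].
d = √[1.68×10²⁶ × 0.32 / (16π × 5.67×10⁻⁸ × (354)⁴)] = 3.47×10¹⁰ m = 0.232 AU.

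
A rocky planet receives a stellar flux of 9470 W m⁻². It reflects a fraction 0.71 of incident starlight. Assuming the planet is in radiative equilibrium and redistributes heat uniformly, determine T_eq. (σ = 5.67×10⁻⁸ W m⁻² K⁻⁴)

T_eq ≈ 332 K

Energy balance: absorbed = emitted ⇒ πR²·S(1−A) = 4πR²·σT_eq⁴, so T_eq⁴ = S(1−A)/(4σ).
T_eq = [9470 × 0.29 / (4 × 5.67×10⁻⁸)]^(1/4) = (1.21×10¹⁰)^(1/4) = 332 K.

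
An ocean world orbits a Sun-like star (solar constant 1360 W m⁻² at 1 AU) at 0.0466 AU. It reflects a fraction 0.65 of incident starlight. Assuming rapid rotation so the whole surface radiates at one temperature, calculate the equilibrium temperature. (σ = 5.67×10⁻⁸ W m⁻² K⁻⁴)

Flux at 0.0466 AU: S = 1360/0.0466² = 6.26×10⁵ W m⁻².
Energy balance: absorbed = emitted ⇒ πR²·S(1−A) = 4πR²·σT_eq⁴, so T_eq⁴ = S(1−A)/(4σ).
T_eq = [6.26×10⁵ × 0.35 / (4 × 5.67×10⁻⁸)]^(1/4) = (9.66×10¹¹)^(1/4) = 992 K.

T_eq ≈ 992 K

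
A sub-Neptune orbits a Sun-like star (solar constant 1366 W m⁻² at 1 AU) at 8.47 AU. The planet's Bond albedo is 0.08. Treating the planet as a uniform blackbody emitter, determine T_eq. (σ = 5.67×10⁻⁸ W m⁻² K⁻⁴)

Flux at 8.47 AU: S = 1366/8.47² = 19.0 W m⁻².
Energy balance: absorbed = emitted ⇒ πR²·S(1−A) = 4πR²·σT_eq⁴, so T_eq⁴ = S(1−A)/(4σ).
T_eq = [19.0 × 0.92 / (4 × 5.67×10⁻⁸)]^(1/4) = (7.72×10⁷)^(1/4) = 93.7 K.

T_eq ≈ 93.7 K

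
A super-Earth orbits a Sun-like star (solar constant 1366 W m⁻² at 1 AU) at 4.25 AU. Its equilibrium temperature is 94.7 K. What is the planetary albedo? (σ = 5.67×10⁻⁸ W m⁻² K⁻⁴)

A ≈ 0.76

Flux at 4.25 AU: S = 1366/4.25² = 75.6 W m⁻².
From T_eq⁴ = S(1−A)/(4σ): 1−A = 4σT_eq⁴/S.
1−A = 4 × 5.67×10⁻⁸ × (94.7)⁴ / 75.6 = 0.241.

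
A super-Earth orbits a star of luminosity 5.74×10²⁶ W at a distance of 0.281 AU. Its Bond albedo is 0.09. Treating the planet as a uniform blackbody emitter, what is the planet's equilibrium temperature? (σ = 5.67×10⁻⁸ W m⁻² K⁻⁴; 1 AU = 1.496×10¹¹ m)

d = 0.281 AU = 4.20×10¹⁰ m.
Flux: S = L/(4πd²) = 5.74×10²⁶/(4π×(4.20×10¹⁰)²) = 2.58×10⁴ W m⁻².
Energy balance: absorbed = emitted ⇒ πR²·S(1−A) = 4πR²·σT_eq⁴, so T_eq⁴ = S(1−A)/(4σ).
T_eq = [2.58×10⁴ × 0.91 / (4 × 5.67×10⁻⁸)]^(1/4) = (1.04×10¹¹)^(1/4) = 567 K.

T_eq ≈ 567 K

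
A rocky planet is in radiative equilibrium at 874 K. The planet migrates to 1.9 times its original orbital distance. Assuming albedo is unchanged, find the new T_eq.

T_eq ≈ 634 K

T_eq ∝ L^(1/4) · d^(−1/2).
T′ = 874 / 1.9^(1/2) = 634 K.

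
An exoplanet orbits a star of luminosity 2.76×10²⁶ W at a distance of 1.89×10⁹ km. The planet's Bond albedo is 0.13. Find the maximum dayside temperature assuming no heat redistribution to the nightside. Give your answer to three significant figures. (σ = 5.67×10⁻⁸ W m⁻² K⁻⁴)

d = 1.89×10⁹ km = 1.89×10¹² m.
Flux: S = L/(4πd²) = 2.76×10²⁶/(4π×(1.89×10¹²)²) = 6.15 W m⁻².
With no redistribution each surface element balances locally: S(1−A) = σT⁴.
T = [6.15 × 0.87 / 5.67×10⁻⁸]^(1/4) = (9.43×10⁷)^(1/4) = 98.6 K.

T_ss ≈ 98.6 K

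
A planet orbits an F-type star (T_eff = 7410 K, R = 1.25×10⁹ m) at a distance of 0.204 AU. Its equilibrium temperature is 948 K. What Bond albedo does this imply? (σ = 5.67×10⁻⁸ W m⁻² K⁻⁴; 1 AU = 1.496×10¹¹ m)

d = 0.204 AU = 3.05×10¹⁰ m.
L = 4πR_⋆²σT_⋆⁴ = 4π(1.25×10⁹)² × 5.67×10⁻⁸ × (7410)⁴ = 3.36×10²⁷ W.
S = L/(4πd²) = 2.87×10⁵ W m⁻².
From T_eq⁴ = S(1−A)/(4σ): 1−A = 4σT_eq⁴/S.
1−A = 4 × 5.67×10⁻⁸ × (948)⁴ / 2.87×10⁵ = 0.639.

A ≈ 0.36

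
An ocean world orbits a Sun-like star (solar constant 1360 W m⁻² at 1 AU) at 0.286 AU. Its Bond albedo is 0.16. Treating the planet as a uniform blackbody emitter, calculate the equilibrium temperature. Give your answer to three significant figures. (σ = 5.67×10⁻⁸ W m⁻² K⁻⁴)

Flux at 0.286 AU: S = 1360/0.286² = 1.66×10⁴ W m⁻².
Energy balance: absorbed = emitted ⇒ πR²·S(1−A) = 4πR²·σT_eq⁴, so T_eq⁴ = S(1−A)/(4σ).
T_eq = [1.66×10⁴ × 0.84 / (4 × 5.67×10⁻⁸)]^(1/4) = (6.16×10¹⁰)^(1/4) = 498 K.

T_eq ≈ 498 K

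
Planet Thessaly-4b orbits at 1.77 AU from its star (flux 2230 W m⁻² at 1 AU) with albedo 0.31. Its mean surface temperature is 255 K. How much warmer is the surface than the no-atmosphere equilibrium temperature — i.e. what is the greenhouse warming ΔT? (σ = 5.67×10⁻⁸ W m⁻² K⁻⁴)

ΔT ≈ 39.3 K

S = 2230/1.77² = 711.8 W m⁻².
T_eq = [S(1−A)/(4σ)]^(1/4) = [711.8×0.69/(4×5.67×10⁻⁸)]^(1/4) = 215.7 K.
ΔT = T_surf − T_eq = 255 − 215.7.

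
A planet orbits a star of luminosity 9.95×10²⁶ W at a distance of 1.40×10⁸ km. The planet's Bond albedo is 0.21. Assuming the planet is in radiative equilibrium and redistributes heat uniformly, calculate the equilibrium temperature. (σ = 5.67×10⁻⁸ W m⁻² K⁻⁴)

T_eq ≈ 344 K

d = 1.40×10⁸ km = 1.40×10¹¹ m.
Flux: S = L/(4πd²) = 9.95×10²⁶/(4π×(1.40×10¹¹)²) = 4040 W m⁻².
Energy balance: absorbed = emitted ⇒ πR²·S(1−A) = 4πR²·σT_eq⁴, so T_eq⁴ = S(1−A)/(4σ).
T_eq = [4040 × 0.79 / (4 × 5.67×10⁻⁸)]^(1/4) = (1.41×10¹⁰)^(1/4) = 344 K.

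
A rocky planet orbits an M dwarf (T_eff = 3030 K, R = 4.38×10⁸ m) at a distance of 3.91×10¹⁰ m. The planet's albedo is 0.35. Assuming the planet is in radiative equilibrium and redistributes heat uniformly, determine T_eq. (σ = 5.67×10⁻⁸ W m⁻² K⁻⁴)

L = 4πR_⋆²σT_⋆⁴ = 4π(4.38×10⁸)² × 5.67×10⁻⁸ × (3030)⁴ = 1.15×10²⁵ W.
S = L/(4πd²) = 600 W m⁻².
Energy balance: absorbed = emitted ⇒ πR²·S(1−A) = 4πR²·σT_eq⁴, so T_eq⁴ = S(1−A)/(4σ).
T_eq = [600 × 0.65 / (4 × 5.67×10⁻⁸)]^(1/4) = (1.72×10⁹)^(1/4) = 204 K.

T_eq ≈ 204 K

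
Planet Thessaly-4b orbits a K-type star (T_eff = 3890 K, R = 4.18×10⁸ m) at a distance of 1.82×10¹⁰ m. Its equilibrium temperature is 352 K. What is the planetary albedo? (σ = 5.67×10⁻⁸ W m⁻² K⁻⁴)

L = 4πR_⋆²σT_⋆⁴ = 4π(4.18×10⁸)² × 5.67×10⁻⁸ × (3890)⁴ = 2.85×10²⁵ W.
S = L/(4πd²) = 6850 W m⁻².
From T_eq⁴ = S(1−A)/(4σ): 1−A = 4σT_eq⁴/S.
1−A = 4 × 5.67×10⁻⁸ × (352)⁴ / 6850 = 0.508.

A ≈ 0.49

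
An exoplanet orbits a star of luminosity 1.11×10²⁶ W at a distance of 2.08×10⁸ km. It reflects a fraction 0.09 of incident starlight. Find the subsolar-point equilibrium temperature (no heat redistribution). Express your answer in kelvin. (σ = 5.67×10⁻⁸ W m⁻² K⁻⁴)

T_ss ≈ 239 K

d = 2.08×10⁸ km = 2.08×10¹¹ m.
Flux: S = L/(4πd²) = 1.11×10²⁶/(4π×(2.08×10¹¹)²) = 204 W m⁻².
At the subsolar point the surface absorbs S(1−A) and emits σT⁴ per unit area — no factor of 4, since only the local patch is in balance.
T = [204 × 0.91 / 5.67×10⁻⁸]^(1/4) = (3.28×10⁹)^(1/4) = 239 K.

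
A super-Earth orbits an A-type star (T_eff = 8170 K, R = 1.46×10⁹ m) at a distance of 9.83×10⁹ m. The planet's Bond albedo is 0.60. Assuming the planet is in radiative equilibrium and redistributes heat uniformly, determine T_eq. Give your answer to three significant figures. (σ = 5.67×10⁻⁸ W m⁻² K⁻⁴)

T_eq ≈ 1770 K

L = 4πR_⋆²σT_⋆⁴ = 4π(1.46×10⁹)² × 5.67×10⁻⁸ × (8170)⁴ = 6.77×10²⁷ W.
S = L/(4πd²) = 5.57×10⁶ W m⁻².
Energy balance: absorbed = emitted ⇒ πR²·S(1−A) = 4πR²·σT_eq⁴, so T_eq⁴ = S(1−A)/(4σ).
T_eq = [5.57×10⁶ × 0.40 / (4 × 5.67×10⁻⁸)]^(1/4) = (9.83×10¹²)^(1/4) = 1770 K.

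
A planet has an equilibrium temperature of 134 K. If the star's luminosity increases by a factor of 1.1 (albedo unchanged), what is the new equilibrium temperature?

T_eq ∝ L^(1/4) · d^(−1/2).
T′ = 134 × 1.1^(1/4) = 137 K.

T_eq ≈ 137 K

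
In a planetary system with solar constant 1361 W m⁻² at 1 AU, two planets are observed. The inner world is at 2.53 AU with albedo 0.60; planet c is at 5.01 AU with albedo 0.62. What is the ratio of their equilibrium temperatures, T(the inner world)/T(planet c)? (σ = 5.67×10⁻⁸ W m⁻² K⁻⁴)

T₁/T₂ ≈ 1.425

T_eq = [S₀(1−A)/(4σd²)]^(1/4), so T ∝ (1−A)^(1/4) / √d.
T₁ = [1361×0.40/(4×5.67×10⁻⁸×2.53²)]^(1/4) = 139.16 K.
T₂ = [1361×0.38/(4×5.67×10⁻⁸×5.01²)]^(1/4) = 97.63 K.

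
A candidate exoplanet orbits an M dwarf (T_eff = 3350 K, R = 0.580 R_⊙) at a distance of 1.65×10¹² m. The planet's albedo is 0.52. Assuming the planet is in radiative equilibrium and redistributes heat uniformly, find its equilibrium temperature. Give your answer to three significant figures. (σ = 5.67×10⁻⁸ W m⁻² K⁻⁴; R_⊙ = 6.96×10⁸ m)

T_eq ≈ 30.8 K

R_⋆ = 0.580 × 6.96×10⁸ = 4.04×10⁸ m.
L = 4πR_⋆²σT_⋆⁴ = 4π(4.04×10⁸)² × 5.67×10⁻⁸ × (3350)⁴ = 1.46×10²⁵ W.
S = L/(4πd²) = 0.427 W m⁻².
Energy balance: absorbed = emitted ⇒ πR²·S(1−A) = 4πR²·σT_eq⁴, so T_eq⁴ = S(1−A)/(4σ).
T_eq = [0.427 × 0.48 / (4 × 5.67×10⁻⁸)]^(1/4) = (9.05×10⁵)^(1/4) = 30.8 K.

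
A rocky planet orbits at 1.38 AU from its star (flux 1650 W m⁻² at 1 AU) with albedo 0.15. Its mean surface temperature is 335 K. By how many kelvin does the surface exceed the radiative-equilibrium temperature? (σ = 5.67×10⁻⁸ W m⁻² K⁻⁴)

ΔT ≈ 96.3 K

S = 1650/1.38² = 866.4 W m⁻².
T_eq = [S(1−A)/(4σ)]^(1/4) = [866.4×0.85/(4×5.67×10⁻⁸)]^(1/4) = 238.7 K.
ΔT = T_surf − T_eq = 335 − 238.7.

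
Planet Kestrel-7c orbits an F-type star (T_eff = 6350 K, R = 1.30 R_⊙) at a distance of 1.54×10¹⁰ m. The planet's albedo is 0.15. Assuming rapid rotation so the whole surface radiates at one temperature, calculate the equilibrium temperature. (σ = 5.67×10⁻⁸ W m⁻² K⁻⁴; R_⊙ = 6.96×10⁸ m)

T_eq ≈ 1050 K

R_⋆ = 1.30 × 6.96×10⁸ = 9.05×10⁸ m.
L = 4πR_⋆²σT_⋆⁴ = 4π(9.05×10⁸)² × 5.67×10⁻⁸ × (6350)⁴ = 9.48×10²⁶ W.
S = L/(4πd²) = 3.18×10⁵ W m⁻².
Energy balance: absorbed = emitted ⇒ πR²·S(1−A) = 4πR²·σT_eq⁴, so T_eq⁴ = S(1−A)/(4σ).
T_eq = [3.18×10⁵ × 0.85 / (4 × 5.67×10⁻⁸)]^(1/4) = (1.19×10¹²)^(1/4) = 1050 K.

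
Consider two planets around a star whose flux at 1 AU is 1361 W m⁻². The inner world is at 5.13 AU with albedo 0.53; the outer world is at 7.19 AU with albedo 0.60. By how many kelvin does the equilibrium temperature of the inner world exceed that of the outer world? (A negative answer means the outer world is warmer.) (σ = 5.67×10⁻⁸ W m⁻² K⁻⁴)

T_eq = [S₀(1−A)/(4σd²)]^(1/4), so T ∝ (1−A)^(1/4) / √d.
T₁ = [1361×0.47/(4×5.67×10⁻⁸×5.13²)]^(1/4) = 101.75 K.
T₂ = [1361×0.40/(4×5.67×10⁻⁸×7.19²)]^(1/4) = 82.55 K.

ΔT ≈ 19.2 K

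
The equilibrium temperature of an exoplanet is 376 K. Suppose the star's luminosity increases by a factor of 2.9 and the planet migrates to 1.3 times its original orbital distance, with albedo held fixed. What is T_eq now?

T_eq ∝ L^(1/4) · d^(−1/2).
T′ = 376 × 2.9^(1/4) / 1.3^(1/2) = 430 K.

T_eq ≈ 430 K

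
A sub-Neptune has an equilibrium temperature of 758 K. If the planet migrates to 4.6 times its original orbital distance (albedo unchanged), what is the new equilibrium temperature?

T_eq ≈ 353 K

T_eq ∝ L^(1/4) · d^(−1/2).
T′ = 758 / 4.6^(1/2) = 353 K.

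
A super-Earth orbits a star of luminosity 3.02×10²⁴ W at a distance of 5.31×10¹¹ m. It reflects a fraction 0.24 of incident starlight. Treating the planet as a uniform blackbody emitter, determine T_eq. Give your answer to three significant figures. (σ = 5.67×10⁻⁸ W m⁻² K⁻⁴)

T_eq ≈ 41.1 K

Flux: S = L/(4πd²) = 3.02×10²⁴/(4π×(5.31×10¹¹)²) = 0.852 W m⁻².
Energy balance: absorbed = emitted ⇒ πR²·S(1−A) = 4πR²·σT_eq⁴, so T_eq⁴ = S(1−A)/(4σ).
T_eq = [0.852 × 0.76 / (4 × 5.67×10⁻⁸)]^(1/4) = (2.86×10⁶)^(1/4) = 41.1 K.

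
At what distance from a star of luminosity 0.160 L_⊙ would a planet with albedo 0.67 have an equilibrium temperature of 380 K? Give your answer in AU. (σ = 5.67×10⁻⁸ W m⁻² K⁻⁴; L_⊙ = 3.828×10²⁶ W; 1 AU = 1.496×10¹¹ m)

d ≈ 0.123 AU

L = 0.160 × 3.828×10²⁶ = 6.12×10²⁵ W.
From T_eq⁴ = L(1−A)/(16πσd²): d = √[L(1−A)/(16πσT_eq⁴)].
d = √[6.12×10²⁵ × 0.33 / (16π × 5.67×10⁻⁸ × (380)⁴)] = 1.84×10¹⁰ m = 0.123 AU.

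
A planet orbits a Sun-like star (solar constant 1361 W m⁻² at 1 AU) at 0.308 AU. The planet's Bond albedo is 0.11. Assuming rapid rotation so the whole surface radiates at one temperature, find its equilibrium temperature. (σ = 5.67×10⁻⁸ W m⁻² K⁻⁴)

Flux at 0.308 AU: S = 1361/0.308² = 1.43×10⁴ W m⁻².
Energy balance: absorbed = emitted ⇒ πR²·S(1−A) = 4πR²·σT_eq⁴, so T_eq⁴ = S(1−A)/(4σ).
T_eq = [1.43×10⁴ × 0.89 / (4 × 5.67×10⁻⁸)]^(1/4) = (5.63×10¹⁰)^(1/4) = 487 K.

T_eq ≈ 487 K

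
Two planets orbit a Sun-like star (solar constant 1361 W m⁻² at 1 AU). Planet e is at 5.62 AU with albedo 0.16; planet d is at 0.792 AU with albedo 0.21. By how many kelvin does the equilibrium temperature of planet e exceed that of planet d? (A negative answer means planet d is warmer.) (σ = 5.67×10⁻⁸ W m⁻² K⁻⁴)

T_eq = [S₀(1−A)/(4σd²)]^(1/4), so T ∝ (1−A)^(1/4) / √d.
T₁ = [1361×0.84/(4×5.67×10⁻⁸×5.62²)]^(1/4) = 112.40 K.
T₂ = [1361×0.79/(4×5.67×10⁻⁸×0.792²)]^(1/4) = 294.85 K.

ΔT ≈ -182.5 K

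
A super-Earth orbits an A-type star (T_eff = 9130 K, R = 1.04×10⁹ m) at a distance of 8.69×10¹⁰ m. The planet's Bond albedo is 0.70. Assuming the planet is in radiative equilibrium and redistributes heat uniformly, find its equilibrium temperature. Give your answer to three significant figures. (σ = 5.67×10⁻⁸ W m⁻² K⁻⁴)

L = 4πR_⋆²σT_⋆⁴ = 4π(1.04×10⁹)² × 5.67×10⁻⁸ × (9130)⁴ = 5.35×10²⁷ W.
S = L/(4πd²) = 5.64×10⁴ W m⁻².
Energy balance: absorbed = emitted ⇒ πR²·S(1−A) = 4πR²·σT_eq⁴, so T_eq⁴ = S(1−A)/(4σ).
T_eq = [5.64×10⁴ × 0.30 / (4 × 5.67×10⁻⁸)]^(1/4) = (7.46×10¹⁰)^(1/4) = 523 K.

T_eq ≈ 523 K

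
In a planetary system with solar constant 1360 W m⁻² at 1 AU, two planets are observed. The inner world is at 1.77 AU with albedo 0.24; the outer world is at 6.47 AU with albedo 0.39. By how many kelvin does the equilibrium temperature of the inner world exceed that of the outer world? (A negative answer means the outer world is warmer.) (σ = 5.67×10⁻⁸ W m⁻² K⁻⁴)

ΔT ≈ 98.6 K

T_eq = [S₀(1−A)/(4σd²)]^(1/4), so T ∝ (1−A)^(1/4) / √d.
T₁ = [1360×0.76/(4×5.67×10⁻⁸×1.77²)]^(1/4) = 195.29 K.
T₂ = [1360×0.61/(4×5.67×10⁻⁸×6.47²)]^(1/4) = 96.68 K.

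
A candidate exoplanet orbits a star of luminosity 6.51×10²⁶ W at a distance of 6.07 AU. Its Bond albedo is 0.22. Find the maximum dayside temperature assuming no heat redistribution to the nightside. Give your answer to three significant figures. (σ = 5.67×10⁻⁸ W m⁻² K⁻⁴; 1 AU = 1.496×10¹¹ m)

T_ss ≈ 171 K

d = 6.07 AU = 9.08×10¹¹ m.
Flux: S = L/(4πd²) = 6.51×10²⁶/(4π×(9.08×10¹¹)²) = 62.8 W m⁻².
With no redistribution each surface element balances locally: S(1−A) = σT⁴.
T = [62.8 × 0.78 / 5.67×10⁻⁸]^(1/4) = (8.64×10⁸)^(1/4) = 171 K.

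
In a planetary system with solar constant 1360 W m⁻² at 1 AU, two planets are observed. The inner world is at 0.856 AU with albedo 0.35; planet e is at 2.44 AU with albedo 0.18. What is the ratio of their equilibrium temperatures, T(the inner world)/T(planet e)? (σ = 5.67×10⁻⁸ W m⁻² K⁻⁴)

T_eq = [S₀(1−A)/(4σd²)]^(1/4), so T ∝ (1−A)^(1/4) / √d.
T₁ = [1360×0.65/(4×5.67×10⁻⁸×0.856²)]^(1/4) = 270.06 K.
T₂ = [1360×0.82/(4×5.67×10⁻⁸×2.44²)]^(1/4) = 169.52 K.

T₁/T₂ ≈ 1.593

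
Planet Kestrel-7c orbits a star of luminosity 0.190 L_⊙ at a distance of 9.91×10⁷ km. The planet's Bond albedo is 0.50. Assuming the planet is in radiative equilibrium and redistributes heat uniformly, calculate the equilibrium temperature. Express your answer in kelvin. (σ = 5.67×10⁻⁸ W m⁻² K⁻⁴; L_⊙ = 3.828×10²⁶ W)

d = 9.91×10⁷ km = 9.91×10¹⁰ m.
L = 0.190 × 3.828×10²⁶ = 7.27×10²⁵ W.
Flux: S = L/(4πd²) = 7.27×10²⁵/(4π×(9.91×10¹⁰)²) = 589 W m⁻².
Energy balance: absorbed = emitted ⇒ πR²·S(1−A) = 4πR²·σT_eq⁴, so T_eq⁴ = S(1−A)/(4σ).
T_eq = [589 × 0.50 / (4 × 5.67×10⁻⁸)]^(1/4) = (1.30×10⁹)^(1/4) = 190 K.

T_eq ≈ 190 K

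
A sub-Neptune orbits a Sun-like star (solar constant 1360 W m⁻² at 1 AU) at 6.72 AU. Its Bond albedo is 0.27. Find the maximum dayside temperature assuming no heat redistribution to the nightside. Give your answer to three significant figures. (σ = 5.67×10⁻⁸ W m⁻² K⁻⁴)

T_ss ≈ 140 K

Flux at 6.72 AU: S = 1360/6.72² = 30.1 W m⁻².
With no redistribution each surface element balances locally: S(1−A) = σT⁴.
T = [30.1 × 0.73 / 5.67×10⁻⁸]^(1/4) = (3.88×10⁸)^(1/4) = 140 K.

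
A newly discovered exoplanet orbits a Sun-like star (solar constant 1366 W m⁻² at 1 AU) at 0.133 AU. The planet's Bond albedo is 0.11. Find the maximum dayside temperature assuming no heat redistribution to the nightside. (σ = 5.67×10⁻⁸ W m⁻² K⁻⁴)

Flux at 0.133 AU: S = 1366/0.133² = 7.72×10⁴ W m⁻².
With no redistribution each surface element balances locally: S(1−A) = σT⁴.
T = [7.72×10⁴ × 0.89 / 5.67×10⁻⁸]^(1/4) = (1.21×10¹²)^(1/4) = 1050 K.

T_ss ≈ 1050 K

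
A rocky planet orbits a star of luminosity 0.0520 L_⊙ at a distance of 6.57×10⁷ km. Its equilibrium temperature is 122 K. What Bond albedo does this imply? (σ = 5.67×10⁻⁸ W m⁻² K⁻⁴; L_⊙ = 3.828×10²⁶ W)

A ≈ 0.86

d = 6.57×10⁷ km = 6.57×10¹⁰ m.
L = 0.0520 × 3.828×10²⁶ = 1.99×10²⁵ W.
Flux: S = L/(4πd²) = 1.99×10²⁵/(4π×(6.57×10¹⁰)²) = 367 W m⁻².
From T_eq⁴ = S(1−A)/(4σ): 1−A = 4σT_eq⁴/S.
1−A = 4 × 5.67×10⁻⁸ × (122)⁴ / 367 = 0.137.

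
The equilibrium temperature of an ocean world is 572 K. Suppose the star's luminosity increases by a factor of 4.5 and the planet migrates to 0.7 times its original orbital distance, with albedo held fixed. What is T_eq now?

T_eq ≈ 996 K

T_eq ∝ L^(1/4) · d^(−1/2).
T′ = 572 × 4.5^(1/4) / 0.7^(1/2) = 996 K.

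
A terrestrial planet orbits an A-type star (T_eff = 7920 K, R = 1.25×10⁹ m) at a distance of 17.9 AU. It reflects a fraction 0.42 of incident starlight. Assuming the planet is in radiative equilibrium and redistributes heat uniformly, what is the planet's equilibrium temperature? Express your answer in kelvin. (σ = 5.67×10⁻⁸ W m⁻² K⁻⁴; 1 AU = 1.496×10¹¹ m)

T_eq ≈ 106 K

d = 17.9 AU = 2.68×10¹² m.
L = 4πR_⋆²σT_⋆⁴ = 4π(1.25×10⁹)² × 5.67×10⁻⁸ × (7920)⁴ = 4.38×10²⁷ W.
S = L/(4πd²) = 48.6 W m⁻².
Energy balance: absorbed = emitted ⇒ πR²·S(1−A) = 4πR²·σT_eq⁴, so T_eq⁴ = S(1−A)/(4σ).
T_eq = [48.6 × 0.58 / (4 × 5.67×10⁻⁸)]^(1/4) = (1.24×10⁸)^(1/4) = 106 K.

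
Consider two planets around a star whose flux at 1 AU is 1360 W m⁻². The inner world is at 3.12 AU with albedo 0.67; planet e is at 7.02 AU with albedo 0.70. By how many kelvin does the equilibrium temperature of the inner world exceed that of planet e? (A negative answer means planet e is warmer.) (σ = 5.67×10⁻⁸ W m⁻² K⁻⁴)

T_eq = [S₀(1−A)/(4σd²)]^(1/4), so T ∝ (1−A)^(1/4) / √d.
T₁ = [1360×0.33/(4×5.67×10⁻⁸×3.12²)]^(1/4) = 119.41 K.
T₂ = [1360×0.30/(4×5.67×10⁻⁸×7.02²)]^(1/4) = 77.73 K.

ΔT ≈ 41.7 K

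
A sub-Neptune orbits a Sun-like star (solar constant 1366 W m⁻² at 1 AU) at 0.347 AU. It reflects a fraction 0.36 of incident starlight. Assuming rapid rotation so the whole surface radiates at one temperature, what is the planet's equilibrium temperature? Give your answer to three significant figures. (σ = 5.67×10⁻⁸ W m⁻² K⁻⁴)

T_eq ≈ 423 K

Flux at 0.347 AU: S = 1366/0.347² = 1.13×10⁴ W m⁻².
Energy balance: absorbed = emitted ⇒ πR²·S(1−A) = 4πR²·σT_eq⁴, so T_eq⁴ = S(1−A)/(4σ).
T_eq = [1.13×10⁴ × 0.64 / (4 × 5.67×10⁻⁸)]^(1/4) = (3.20×10¹⁰)^(1/4) = 423 K.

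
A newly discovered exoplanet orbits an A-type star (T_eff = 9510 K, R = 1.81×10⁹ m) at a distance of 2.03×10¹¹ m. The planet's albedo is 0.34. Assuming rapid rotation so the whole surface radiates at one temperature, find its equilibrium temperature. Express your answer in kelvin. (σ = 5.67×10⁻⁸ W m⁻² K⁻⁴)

T_eq ≈ 572 K

L = 4πR_⋆²σT_⋆⁴ = 4π(1.81×10⁹)² × 5.67×10⁻⁸ × (9510)⁴ = 1.91×10²⁸ W.
S = L/(4πd²) = 3.69×10⁴ W m⁻².
Energy balance: absorbed = emitted ⇒ πR²·S(1−A) = 4πR²·σT_eq⁴, so T_eq⁴ = S(1−A)/(4σ).
T_eq = [3.69×10⁴ × 0.66 / (4 × 5.67×10⁻⁸)]^(1/4) = (1.07×10¹¹)^(1/4) = 572 K.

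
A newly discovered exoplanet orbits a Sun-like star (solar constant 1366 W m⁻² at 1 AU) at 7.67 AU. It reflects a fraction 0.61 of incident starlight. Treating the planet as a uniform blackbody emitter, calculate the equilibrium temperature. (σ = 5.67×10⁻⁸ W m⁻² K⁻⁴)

Flux at 7.67 AU: S = 1366/7.67² = 23.2 W m⁻².
Energy balance: absorbed = emitted ⇒ πR²·S(1−A) = 4πR²·σT_eq⁴, so T_eq⁴ = S(1−A)/(4σ).
T_eq = [23.2 × 0.39 / (4 × 5.67×10⁻⁸)]^(1/4) = (3.99×10⁷)^(1/4) = 79.5 K.

T_eq ≈ 79.5 K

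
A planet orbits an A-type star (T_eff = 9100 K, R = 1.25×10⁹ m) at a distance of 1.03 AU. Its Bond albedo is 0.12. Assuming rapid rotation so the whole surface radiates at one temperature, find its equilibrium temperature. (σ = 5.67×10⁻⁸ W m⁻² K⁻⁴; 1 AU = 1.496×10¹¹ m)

d = 1.03 AU = 1.54×10¹¹ m.
L = 4πR_⋆²σT_⋆⁴ = 4π(1.25×10⁹)² × 5.67×10⁻⁸ × (9100)⁴ = 7.63×10²⁷ W.
S = L/(4πd²) = 2.56×10⁴ W m⁻².
Energy balance: absorbed = emitted ⇒ πR²·S(1−A) = 4πR²·σT_eq⁴, so T_eq⁴ = S(1−A)/(4σ).
T_eq = [2.56×10⁴ × 0.88 / (4 × 5.67×10⁻⁸)]^(1/4) = (9.93×10¹⁰)^(1/4) = 561 K.

T_eq ≈ 561 K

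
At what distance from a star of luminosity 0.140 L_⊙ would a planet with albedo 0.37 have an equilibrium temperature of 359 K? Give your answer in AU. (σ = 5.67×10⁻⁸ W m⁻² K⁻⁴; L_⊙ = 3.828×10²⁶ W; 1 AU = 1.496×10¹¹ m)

d ≈ 0.179 AU

L = 0.140 × 3.828×10²⁶ = 5.36×10²⁵ W.
From T_eq⁴ = L(1−A)/(16πσd²): d = √[L(1−A)/(16πσT_eq⁴)].
d = √[5.36×10²⁵ × 0.63 / (16π × 5.67×10⁻⁸ × (359)⁴)] = 2.67×10¹⁰ m = 0.179 AU.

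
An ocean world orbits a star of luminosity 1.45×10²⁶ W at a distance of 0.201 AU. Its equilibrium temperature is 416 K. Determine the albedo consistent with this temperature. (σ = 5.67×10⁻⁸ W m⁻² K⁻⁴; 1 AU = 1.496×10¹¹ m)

A ≈ 0.47

d = 0.201 AU = 3.01×10¹⁰ m.
Flux: S = L/(4πd²) = 1.45×10²⁶/(4π×(3.01×10¹⁰)²) = 1.28×10⁴ W m⁻².
From T_eq⁴ = S(1−A)/(4σ): 1−A = 4σT_eq⁴/S.
1−A = 4 × 5.67×10⁻⁸ × (416)⁴ / 1.28×10⁴ = 0.532.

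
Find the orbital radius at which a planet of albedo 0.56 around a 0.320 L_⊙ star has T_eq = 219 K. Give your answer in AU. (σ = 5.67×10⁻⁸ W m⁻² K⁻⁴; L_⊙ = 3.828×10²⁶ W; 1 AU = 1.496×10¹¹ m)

L = 0.320 × 3.828×10²⁶ = 1.22×10²⁶ W.
From T_eq⁴ = L(1−A)/(16πσd²): d = √[L(1−A)/(16πσT_eq⁴)].
d = √[1.22×10²⁶ × 0.44 / (16π × 5.67×10⁻⁸ × (219)⁴)] = 9.07×10¹⁰ m = 0.606 AU.

d ≈ 0.606 AU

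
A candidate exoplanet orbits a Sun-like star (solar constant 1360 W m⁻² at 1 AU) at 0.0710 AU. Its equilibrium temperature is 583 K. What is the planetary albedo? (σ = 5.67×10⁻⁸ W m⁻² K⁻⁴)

A ≈ 0.90

Flux at 0.0710 AU: S = 1360/0.0710² = 2.70×10⁵ W m⁻².
From T_eq⁴ = S(1−A)/(4σ): 1−A = 4σT_eq⁴/S.
1−A = 4 × 5.67×10⁻⁸ × (583)⁴ / 2.70×10⁵ = 0.097.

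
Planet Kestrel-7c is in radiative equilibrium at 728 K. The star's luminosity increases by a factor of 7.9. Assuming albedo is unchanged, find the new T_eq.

T_eq ∝ L^(1/4) · d^(−1/2).
T′ = 728 × 7.9^(1/4) = 1220 K.

T_eq ≈ 1220 K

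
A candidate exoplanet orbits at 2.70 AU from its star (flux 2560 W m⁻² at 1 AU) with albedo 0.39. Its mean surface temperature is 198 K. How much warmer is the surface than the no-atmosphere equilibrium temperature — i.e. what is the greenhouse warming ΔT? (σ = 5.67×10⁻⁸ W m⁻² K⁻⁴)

ΔT ≈ 22.7 K

S = 2560/2.70² = 351.2 W m⁻².
T_eq = [S(1−A)/(4σ)]^(1/4) = [351.2×0.61/(4×5.67×10⁻⁸)]^(1/4) = 175.3 K.
ΔT = T_surf − T_eq = 198 − 175.3.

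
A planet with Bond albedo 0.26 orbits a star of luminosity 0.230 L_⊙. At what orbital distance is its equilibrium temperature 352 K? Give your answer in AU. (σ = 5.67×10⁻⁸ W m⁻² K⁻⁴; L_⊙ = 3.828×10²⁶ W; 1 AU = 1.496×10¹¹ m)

d ≈ 0.258 AU

L = 0.230 × 3.828×10²⁶ = 8.80×10²⁵ W.
From T_eq⁴ = L(1−A)/(16πσd²): d = √[L(1−A)/(16πσT_eq⁴)].
d = √[8.80×10²⁵ × 0.74 / (16π × 5.67×10⁻⁸ × (352)⁴)] = 3.86×10¹⁰ m = 0.258 AU.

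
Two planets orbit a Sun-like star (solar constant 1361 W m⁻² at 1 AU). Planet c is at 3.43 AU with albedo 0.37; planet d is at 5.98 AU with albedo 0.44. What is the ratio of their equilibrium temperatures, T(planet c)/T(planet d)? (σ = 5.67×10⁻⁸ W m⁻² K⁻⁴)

T₁/T₂ ≈ 1.360

T_eq = [S₀(1−A)/(4σd²)]^(1/4), so T ∝ (1−A)^(1/4) / √d.
T₁ = [1361×0.63/(4×5.67×10⁻⁸×3.43²)]^(1/4) = 133.89 K.
T₂ = [1361×0.56/(4×5.67×10⁻⁸×5.98²)]^(1/4) = 98.46 K.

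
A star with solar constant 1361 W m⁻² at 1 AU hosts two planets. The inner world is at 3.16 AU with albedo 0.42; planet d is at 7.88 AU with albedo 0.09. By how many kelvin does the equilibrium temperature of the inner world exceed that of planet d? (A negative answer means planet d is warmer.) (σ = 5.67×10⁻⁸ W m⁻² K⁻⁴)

T_eq = [S₀(1−A)/(4σd²)]^(1/4), so T ∝ (1−A)^(1/4) / √d.
T₁ = [1361×0.58/(4×5.67×10⁻⁸×3.16²)]^(1/4) = 136.64 K.
T₂ = [1361×0.91/(4×5.67×10⁻⁸×7.88²)]^(1/4) = 96.84 K.

ΔT ≈ 39.8 K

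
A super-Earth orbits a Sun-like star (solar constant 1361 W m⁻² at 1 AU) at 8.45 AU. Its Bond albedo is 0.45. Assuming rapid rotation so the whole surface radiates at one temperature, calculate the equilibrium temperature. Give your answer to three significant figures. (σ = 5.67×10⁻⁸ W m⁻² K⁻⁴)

Flux at 8.45 AU: S = 1361/8.45² = 19.1 W m⁻².
Energy balance: absorbed = emitted ⇒ πR²·S(1−A) = 4πR²·σT_eq⁴, so T_eq⁴ = S(1−A)/(4σ).
T_eq = [19.1 × 0.55 / (4 × 5.67×10⁻⁸)]^(1/4) = (4.62×10⁷)^(1/4) = 82.5 K.

T_eq ≈ 82.5 K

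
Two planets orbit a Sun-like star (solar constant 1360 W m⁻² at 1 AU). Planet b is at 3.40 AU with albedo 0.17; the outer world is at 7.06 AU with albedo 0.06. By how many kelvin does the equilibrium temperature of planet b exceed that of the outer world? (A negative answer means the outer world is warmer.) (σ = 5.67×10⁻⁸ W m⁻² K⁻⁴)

ΔT ≈ 40.9 K

T_eq = [S₀(1−A)/(4σd²)]^(1/4), so T ∝ (1−A)^(1/4) / √d.
T₁ = [1360×0.83/(4×5.67×10⁻⁸×3.40²)]^(1/4) = 144.05 K.
T₂ = [1360×0.94/(4×5.67×10⁻⁸×7.06²)]^(1/4) = 103.12 K.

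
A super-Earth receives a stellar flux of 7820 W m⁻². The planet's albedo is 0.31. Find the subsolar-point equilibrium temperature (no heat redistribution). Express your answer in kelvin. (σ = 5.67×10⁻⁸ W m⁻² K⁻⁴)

At the subsolar point the surface absorbs S(1−A) and emits σT⁴ per unit area — no factor of 4, since only the local patch is in balance.
T = [7820 × 0.69 / 5.67×10⁻⁸]^(1/4) = (9.52×10¹⁰)^(1/4) = 555 K.

T_ss ≈ 555 K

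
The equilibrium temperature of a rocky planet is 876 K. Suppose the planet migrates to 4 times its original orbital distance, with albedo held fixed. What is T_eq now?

T_eq ≈ 438 K

T_eq ∝ L^(1/4) · d^(−1/2).
T′ = 876 / 4^(1/2) = 438 K.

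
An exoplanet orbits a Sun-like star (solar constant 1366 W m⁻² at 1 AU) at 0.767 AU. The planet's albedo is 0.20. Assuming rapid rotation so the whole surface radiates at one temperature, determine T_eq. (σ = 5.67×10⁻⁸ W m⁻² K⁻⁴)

T_eq ≈ 301 K

Flux at 0.767 AU: S = 1366/0.767² = 2320 W m⁻².
Energy balance: absorbed = emitted ⇒ πR²·S(1−A) = 4πR²·σT_eq⁴, so T_eq⁴ = S(1−A)/(4σ).
T_eq = [2320 × 0.80 / (4 × 5.67×10⁻⁸)]^(1/4) = (8.19×10⁹)^(1/4) = 301 K.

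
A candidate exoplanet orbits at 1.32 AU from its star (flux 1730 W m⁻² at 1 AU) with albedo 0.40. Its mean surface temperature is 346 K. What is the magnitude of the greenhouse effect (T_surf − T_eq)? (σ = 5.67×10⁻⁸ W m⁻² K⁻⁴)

ΔT ≈ 119.6 K

S = 1730/1.32² = 992.9 W m⁻².
T_eq = [S(1−A)/(4σ)]^(1/4) = [992.9×0.60/(4×5.67×10⁻⁸)]^(1/4) = 226.4 K.
ΔT = T_surf − T_eq = 346 − 226.4.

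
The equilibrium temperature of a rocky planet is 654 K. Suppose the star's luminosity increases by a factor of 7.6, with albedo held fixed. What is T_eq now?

T_eq ≈ 1090 K

T_eq ∝ L^(1/4) · d^(−1/2).
T′ = 654 × 7.6^(1/4) = 1090 K.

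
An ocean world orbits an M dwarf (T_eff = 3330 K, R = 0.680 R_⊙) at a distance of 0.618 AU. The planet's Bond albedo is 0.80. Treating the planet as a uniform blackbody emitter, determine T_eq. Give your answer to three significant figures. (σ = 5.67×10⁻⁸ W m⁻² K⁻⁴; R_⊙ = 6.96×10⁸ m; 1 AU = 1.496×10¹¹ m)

T_eq ≈ 113 K

R_⋆ = 0.680 × 6.96×10⁸ = 4.73×10⁸ m.
d = 0.618 AU = 9.25×10¹⁰ m.
L = 4πR_⋆²σT_⋆⁴ = 4π(4.73×10⁸)² × 5.67×10⁻⁸ × (3330)⁴ = 1.96×10²⁵ W.
S = L/(4πd²) = 183 W m⁻².
Energy balance: absorbed = emitted ⇒ πR²·S(1−A) = 4πR²·σT_eq⁴, so T_eq⁴ = S(1−A)/(4σ).
T_eq = [183 × 0.20 / (4 × 5.67×10⁻⁸)]^(1/4) = (1.61×10⁸)^(1/4) = 113 K.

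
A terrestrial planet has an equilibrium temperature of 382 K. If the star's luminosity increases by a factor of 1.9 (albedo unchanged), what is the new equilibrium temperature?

T_eq ≈ 448 K

T_eq ∝ L^(1/4) · d^(−1/2).
T′ = 382 × 1.9^(1/4) = 448 K.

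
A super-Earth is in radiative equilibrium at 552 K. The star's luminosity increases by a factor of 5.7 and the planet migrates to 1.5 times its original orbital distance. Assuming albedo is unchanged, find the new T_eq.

T_eq ≈ 696 K

T_eq ∝ L^(1/4) · d^(−1/2).
T′ = 552 × 5.7^(1/4) / 1.5^(1/2) = 696 K.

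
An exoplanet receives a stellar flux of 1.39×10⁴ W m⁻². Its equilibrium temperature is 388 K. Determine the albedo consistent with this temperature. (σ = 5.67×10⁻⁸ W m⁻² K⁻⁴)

A ≈ 0.63

From T_eq⁴ = S(1−A)/(4σ): 1−A = 4σT_eq⁴/S.
1−A = 4 × 5.67×10⁻⁸ × (388)⁴ / 1.39×10⁴ = 0.370.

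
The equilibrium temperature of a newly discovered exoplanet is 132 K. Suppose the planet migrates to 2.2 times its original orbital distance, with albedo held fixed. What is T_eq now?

T_eq ∝ L^(1/4) · d^(−1/2).
T′ = 132 / 2.2^(1/2) = 89.0 K.

T_eq ≈ 89.0 K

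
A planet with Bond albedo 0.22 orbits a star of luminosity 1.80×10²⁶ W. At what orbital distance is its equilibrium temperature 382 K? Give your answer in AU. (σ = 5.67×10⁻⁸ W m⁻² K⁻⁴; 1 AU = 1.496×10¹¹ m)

d ≈ 0.322 AU

From T_eq⁴ = L(1−A)/(16πσd²): d = √[L(1−A)/(16πσT_eq⁴)].
d = √[1.80×10²⁶ × 0.78 / (16π × 5.67×10⁻⁸ × (382)⁴)] = 4.81×10¹⁰ m = 0.322 AU.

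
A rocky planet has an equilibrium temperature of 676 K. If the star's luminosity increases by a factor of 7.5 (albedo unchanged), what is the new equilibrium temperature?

T_eq ≈ 1120 K

T_eq ∝ L^(1/4) · d^(−1/2).
T′ = 676 × 7.5^(1/4) = 1120 K.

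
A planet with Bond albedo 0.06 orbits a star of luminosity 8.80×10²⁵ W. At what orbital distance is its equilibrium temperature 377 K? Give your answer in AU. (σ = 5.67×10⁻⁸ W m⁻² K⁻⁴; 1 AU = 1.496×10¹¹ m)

From T_eq⁴ = L(1−A)/(16πσd²): d = √[L(1−A)/(16πσT_eq⁴)].
d = √[8.80×10²⁵ × 0.94 / (16π × 5.67×10⁻⁸ × (377)⁴)] = 3.79×10¹⁰ m = 0.253 AU.

d ≈ 0.253 AU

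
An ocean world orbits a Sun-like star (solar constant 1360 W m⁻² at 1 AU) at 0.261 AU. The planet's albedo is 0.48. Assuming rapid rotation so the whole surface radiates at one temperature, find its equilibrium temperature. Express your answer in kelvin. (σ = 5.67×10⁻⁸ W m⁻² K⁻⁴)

Flux at 0.261 AU: S = 1360/0.261² = 2.00×10⁴ W m⁻².
Energy balance: absorbed = emitted ⇒ πR²·S(1−A) = 4πR²·σT_eq⁴, so T_eq⁴ = S(1−A)/(4σ).
T_eq = [2.00×10⁴ × 0.52 / (4 × 5.67×10⁻⁸)]^(1/4) = (4.58×10¹⁰)^(1/4) = 463 K.

T_eq ≈ 463 K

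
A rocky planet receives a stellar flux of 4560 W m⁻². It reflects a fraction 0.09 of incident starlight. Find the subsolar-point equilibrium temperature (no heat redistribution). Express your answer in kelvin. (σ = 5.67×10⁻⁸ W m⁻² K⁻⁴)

At the subsolar point the surface absorbs S(1−A) and emits σT⁴ per unit area — no factor of 4, since only the local patch is in balance.
T = [4560 × 0.91 / 5.67×10⁻⁸]^(1/4) = (7.32×10¹⁰)^(1/4) = 520 K.

T_ss ≈ 520 K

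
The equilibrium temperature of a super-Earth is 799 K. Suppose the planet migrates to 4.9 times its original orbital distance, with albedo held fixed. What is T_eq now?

T_eq ∝ L^(1/4) · d^(−1/2).
T′ = 799 / 4.9^(1/2) = 361 K.

T_eq ≈ 361 K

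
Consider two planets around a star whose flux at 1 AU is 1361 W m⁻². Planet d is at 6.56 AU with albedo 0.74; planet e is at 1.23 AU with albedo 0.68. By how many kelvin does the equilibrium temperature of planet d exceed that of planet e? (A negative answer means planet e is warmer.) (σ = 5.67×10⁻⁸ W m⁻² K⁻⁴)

T_eq = [S₀(1−A)/(4σd²)]^(1/4), so T ∝ (1−A)^(1/4) / √d.
T₁ = [1361×0.26/(4×5.67×10⁻⁸×6.56²)]^(1/4) = 77.60 K.
T₂ = [1361×0.32/(4×5.67×10⁻⁸×1.23²)]^(1/4) = 188.75 K.

ΔT ≈ -111.2 K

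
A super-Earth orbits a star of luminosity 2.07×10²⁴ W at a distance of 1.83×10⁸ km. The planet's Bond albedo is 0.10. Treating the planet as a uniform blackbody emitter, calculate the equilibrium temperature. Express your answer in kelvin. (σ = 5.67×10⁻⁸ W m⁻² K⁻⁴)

d = 1.83×10⁸ km = 1.83×10¹¹ m.
Flux: S = L/(4πd²) = 2.07×10²⁴/(4π×(1.83×10¹¹)²) = 4.92 W m⁻².
Energy balance: absorbed = emitted ⇒ πR²·S(1−A) = 4πR²·σT_eq⁴, so T_eq⁴ = S(1−A)/(4σ).
T_eq = [4.92 × 0.90 / (4 × 5.67×10⁻⁸)]^(1/4) = (1.95×10⁷)^(1/4) = 66.5 K.

T_eq ≈ 66.5 K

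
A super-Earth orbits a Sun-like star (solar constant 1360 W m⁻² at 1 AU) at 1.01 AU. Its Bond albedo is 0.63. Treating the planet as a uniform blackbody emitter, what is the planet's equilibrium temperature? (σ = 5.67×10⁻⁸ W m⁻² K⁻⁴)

T_eq ≈ 216 K

Flux at 1.01 AU: S = 1360/1.01² = 1330 W m⁻².
Energy balance: absorbed = emitted ⇒ πR²·S(1−A) = 4πR²·σT_eq⁴, so T_eq⁴ = S(1−A)/(4σ).
T_eq = [1330 × 0.37 / (4 × 5.67×10⁻⁸)]^(1/4) = (2.17×10⁹)^(1/4) = 216 K.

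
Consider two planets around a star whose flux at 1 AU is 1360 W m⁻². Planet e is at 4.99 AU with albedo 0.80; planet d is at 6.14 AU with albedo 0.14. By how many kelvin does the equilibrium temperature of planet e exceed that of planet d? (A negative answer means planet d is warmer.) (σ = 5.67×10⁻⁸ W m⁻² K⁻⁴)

T_eq = [S₀(1−A)/(4σd²)]^(1/4), so T ∝ (1−A)^(1/4) / √d.
T₁ = [1360×0.20/(4×5.67×10⁻⁸×4.99²)]^(1/4) = 83.31 K.
T₂ = [1360×0.86/(4×5.67×10⁻⁸×6.14²)]^(1/4) = 108.15 K.

ΔT ≈ -24.8 K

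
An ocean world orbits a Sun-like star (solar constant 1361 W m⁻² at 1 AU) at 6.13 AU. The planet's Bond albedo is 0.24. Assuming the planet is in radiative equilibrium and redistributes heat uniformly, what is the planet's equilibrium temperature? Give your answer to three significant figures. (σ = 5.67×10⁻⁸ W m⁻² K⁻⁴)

T_eq ≈ 105 K

Flux at 6.13 AU: S = 1361/6.13² = 36.2 W m⁻².
Energy balance: absorbed = emitted ⇒ πR²·S(1−A) = 4πR²·σT_eq⁴, so T_eq⁴ = S(1−A)/(4σ).
T_eq = [36.2 × 0.76 / (4 × 5.67×10⁻⁸)]^(1/4) = (1.21×10⁸)^(1/4) = 105 K.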